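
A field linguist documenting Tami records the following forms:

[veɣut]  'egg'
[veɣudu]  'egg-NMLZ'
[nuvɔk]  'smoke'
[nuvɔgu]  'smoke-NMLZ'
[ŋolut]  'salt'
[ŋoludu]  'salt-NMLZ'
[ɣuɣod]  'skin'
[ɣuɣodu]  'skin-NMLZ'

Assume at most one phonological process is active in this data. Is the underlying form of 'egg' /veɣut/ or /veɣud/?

/veɣut/

In [veɣut] and [veɣudu] the final segment of 'egg' alternates: [t] ~ [d].
If /d/ were underlying and a rule turned it into [t] in isolation, 'skin' would also alternate; but it has [d] in both [ɣuɣod] and [ɣuɣodu].
The alternation reflects intervocalic voicing: voiceless stops become voiced between vowels. /t/ is underlying.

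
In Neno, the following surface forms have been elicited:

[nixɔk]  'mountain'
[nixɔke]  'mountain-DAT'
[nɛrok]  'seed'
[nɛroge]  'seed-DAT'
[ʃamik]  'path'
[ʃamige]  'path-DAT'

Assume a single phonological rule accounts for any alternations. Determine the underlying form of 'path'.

/ʃamig/

The root 'path' surfaces as [ʃamik] and [ʃamige], with a stem-final [k] ~ [g] alternation.
If /k/ were underlying and a rule turned it into [g] before the DAT suffix, 'mountain' would also alternate; but it has [k] in both [nixɔk] and [nixɔke].
The underlying segment must be /g/; voiced obstruents become voiceless word-finally, yielding [k] there.
Hence 'path' is /ʃamig/ underlyingly.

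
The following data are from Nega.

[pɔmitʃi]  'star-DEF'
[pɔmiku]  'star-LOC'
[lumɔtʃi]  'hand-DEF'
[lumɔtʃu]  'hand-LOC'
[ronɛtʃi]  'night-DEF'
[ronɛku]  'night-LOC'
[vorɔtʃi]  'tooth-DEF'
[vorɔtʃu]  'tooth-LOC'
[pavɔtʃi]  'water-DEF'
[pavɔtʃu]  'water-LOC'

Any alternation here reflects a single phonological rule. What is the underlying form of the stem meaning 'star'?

/pɔmik/

In [pɔmitʃi] and [pɔmiku] the final segment of 'star' alternates: [tʃ] ~ [k].
But 'water' keeps [tʃ] in both environments ([pavɔtʃi], [pavɔtʃu]), so there is no rule changing /tʃ/ to [k] before the LOC suffix.
The underlying segment must be /k/; /k/ becomes palato-alveolar [tʃ] before a front vowel, yielding [tʃ] there.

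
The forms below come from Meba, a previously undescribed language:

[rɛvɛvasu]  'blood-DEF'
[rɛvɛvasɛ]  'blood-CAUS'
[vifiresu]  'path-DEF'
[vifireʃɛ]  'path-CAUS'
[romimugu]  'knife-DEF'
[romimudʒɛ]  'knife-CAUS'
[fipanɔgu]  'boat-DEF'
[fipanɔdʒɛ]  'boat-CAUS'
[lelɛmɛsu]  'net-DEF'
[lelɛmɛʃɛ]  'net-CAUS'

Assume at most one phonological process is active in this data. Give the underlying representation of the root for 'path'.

In [vifiresu] and [vifireʃɛ] the final segment of 'path' alternates: [s] ~ [ʃ].
But 'blood' keeps [s] in both environments ([rɛvɛvasu], [rɛvɛvasɛ]), so there is no rule changing /s/ to [ʃ] before the CAUS suffix.
The underlying segment must be /ʃ/; palato-alveolar /dʒ/ and /ʃ/ become [g] and [s] when no front vowel follows, yielding [s] there.
So 'path' = /vifireʃ/.

/vifireʃ/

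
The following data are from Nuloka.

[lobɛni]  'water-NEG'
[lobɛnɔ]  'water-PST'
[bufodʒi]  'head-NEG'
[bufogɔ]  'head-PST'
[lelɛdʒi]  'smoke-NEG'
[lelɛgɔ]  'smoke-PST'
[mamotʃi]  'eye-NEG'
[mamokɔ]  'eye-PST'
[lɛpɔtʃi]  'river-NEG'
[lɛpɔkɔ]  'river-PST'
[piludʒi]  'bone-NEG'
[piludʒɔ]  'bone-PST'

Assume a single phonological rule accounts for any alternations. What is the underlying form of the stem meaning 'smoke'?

/lelɛg/

'smoke' shows [dʒ] ~ [g] at the end of the stem ([lelɛdʒi] vs [lelɛgɔ]).
The stem 'bone' ([piludʒi], [piludʒɔ]) shows [dʒ] unchanged in both environments, so [dʒ] cannot be basic with [g] derived before the PST suffix.
Therefore /g/ is basic and [dʒ] is derived by palatalization before a front vowel (/k/ and /g/ become palato-alveolar [tʃ] and [dʒ] before a front vowel).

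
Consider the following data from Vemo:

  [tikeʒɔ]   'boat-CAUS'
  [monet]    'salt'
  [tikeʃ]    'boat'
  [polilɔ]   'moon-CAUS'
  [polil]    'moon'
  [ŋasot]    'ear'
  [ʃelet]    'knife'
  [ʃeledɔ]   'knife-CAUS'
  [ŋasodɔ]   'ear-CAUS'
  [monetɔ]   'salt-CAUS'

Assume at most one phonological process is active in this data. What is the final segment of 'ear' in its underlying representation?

The root 'ear' surfaces as [ŋasodɔ] and [ŋasot], with a stem-final [d] ~ [t] alternation.
But 'salt' keeps [t] in both environments ([monetɔ], [monet]), so there is no rule changing /t/ to [d] before the CAUS suffix.
So /d/ is underlying, and a rule of word-final obstruent devoicing — voiced obstruents become voiceless word-finally — gives [t].

/d/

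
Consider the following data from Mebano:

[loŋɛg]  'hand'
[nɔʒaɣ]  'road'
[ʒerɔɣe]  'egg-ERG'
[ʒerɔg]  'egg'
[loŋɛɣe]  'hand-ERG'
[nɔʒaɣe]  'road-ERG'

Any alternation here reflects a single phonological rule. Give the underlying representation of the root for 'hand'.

/loŋɛg/

The root 'hand' surfaces as [loŋɛg] and [loŋɛɣe], with a stem-final [g] ~ [ɣ] alternation.
Compare 'road', with invariant [ɣ] in [nɔʒaɣ] and [nɔʒaɣe]: an analysis with underlying /ɣ/ and a rule producing [g] in isolation would wrongly predict alternation here too.
So /g/ is underlying, and a rule of intervocalic spirantization — voiced stops become fricatives between vowels — gives [ɣ].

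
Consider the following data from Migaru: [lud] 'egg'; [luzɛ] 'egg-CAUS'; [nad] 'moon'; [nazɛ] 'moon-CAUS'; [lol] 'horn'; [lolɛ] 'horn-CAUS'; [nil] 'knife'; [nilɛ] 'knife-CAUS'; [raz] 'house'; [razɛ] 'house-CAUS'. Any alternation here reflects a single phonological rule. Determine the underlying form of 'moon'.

The stem for 'moon' ends in [d] in [nad] but [z] in [nazɛ].
If /z/ were underlying and a rule turned it into [d] in isolation, 'house' would also alternate; but it has [z] in both [raz] and [razɛ].
The alternation reflects intervocalic spirantization: voiced stops become fricatives between vowels. /d/ is underlying.

/nad/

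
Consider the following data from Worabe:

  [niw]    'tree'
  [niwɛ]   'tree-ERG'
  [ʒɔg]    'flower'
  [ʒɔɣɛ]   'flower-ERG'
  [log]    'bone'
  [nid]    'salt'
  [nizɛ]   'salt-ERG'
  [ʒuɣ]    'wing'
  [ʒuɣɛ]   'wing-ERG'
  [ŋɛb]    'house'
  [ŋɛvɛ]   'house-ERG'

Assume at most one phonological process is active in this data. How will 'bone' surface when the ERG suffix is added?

'flower' shows [g] ~ [ɣ] at the end of the stem ([ʒɔg] vs [ʒɔɣɛ]).
But 'wing' keeps [ɣ] in both environments ([ʒuɣ], [ʒuɣɛ]), so there is no rule changing /ɣ/ to [g] in isolation.
So /g/ is underlying, and a rule of intervocalic spirantization — voiced stops become fricatives between vowels — gives [ɣ].
From [log] the stem 'bone' is /log/; between vowels this yields [loɣɛ].

[loɣɛ]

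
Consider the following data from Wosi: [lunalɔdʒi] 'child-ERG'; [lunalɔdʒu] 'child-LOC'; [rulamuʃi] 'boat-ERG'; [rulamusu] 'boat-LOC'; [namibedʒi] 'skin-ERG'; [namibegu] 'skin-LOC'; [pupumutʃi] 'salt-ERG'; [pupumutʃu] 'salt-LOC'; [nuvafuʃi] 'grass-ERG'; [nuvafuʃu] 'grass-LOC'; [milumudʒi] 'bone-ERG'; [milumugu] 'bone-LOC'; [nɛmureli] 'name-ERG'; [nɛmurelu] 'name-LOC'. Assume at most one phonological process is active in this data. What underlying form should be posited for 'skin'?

/namibeg/

The root 'skin' surfaces as [namibedʒi] and [namibegu], with a stem-final [dʒ] ~ [g] alternation.
The stem 'child' ([lunalɔdʒi], [lunalɔdʒu]) shows [dʒ] unchanged in both environments, so [dʒ] cannot be basic with [g] derived before the LOC suffix.
So /g/ is underlying, and a rule of palatalization before a front vowel — /g/ and /s/ become palato-alveolar [dʒ] and [ʃ] before a front vowel — gives [dʒ].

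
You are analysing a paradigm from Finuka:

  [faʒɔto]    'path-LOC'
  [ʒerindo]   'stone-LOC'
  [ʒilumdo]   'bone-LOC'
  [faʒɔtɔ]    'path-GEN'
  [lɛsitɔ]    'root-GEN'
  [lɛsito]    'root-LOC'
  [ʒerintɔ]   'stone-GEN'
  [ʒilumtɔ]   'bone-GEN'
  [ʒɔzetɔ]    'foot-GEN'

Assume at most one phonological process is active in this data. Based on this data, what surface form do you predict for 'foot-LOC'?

[ʒɔzeto]

The LOC morpheme has two allomorphs, [-do] and [-to].
The GEN suffix, which begins with [t], is invariant after every stem; so [t] is not altered by any rule here.
So the underlying form is /-do/, and voiced stops become voiceless after a vowel.
After 'foot', which ends in a vowel, the suffix surfaces as [-to], giving [ʒɔzeto].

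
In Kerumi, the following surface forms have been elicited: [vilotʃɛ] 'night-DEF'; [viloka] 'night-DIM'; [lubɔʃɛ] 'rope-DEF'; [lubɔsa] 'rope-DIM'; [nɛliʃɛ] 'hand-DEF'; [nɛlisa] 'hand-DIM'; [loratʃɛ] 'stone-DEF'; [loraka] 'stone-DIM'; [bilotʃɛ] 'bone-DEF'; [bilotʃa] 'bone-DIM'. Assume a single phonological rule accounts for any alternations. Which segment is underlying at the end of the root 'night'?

/k/

The stem for 'night' ends in [tʃ] in [vilotʃɛ] but [k] in [viloka].
If /tʃ/ were underlying and a rule turned it into [k] before the DIM suffix, 'bone' would also alternate; but it has [tʃ] in both [bilotʃɛ] and [bilotʃa].
Therefore /k/ is basic and [tʃ] is derived by palatalization before a front vowel (/k/ and /s/ become palato-alveolar [tʃ] and [ʃ] before a front vowel).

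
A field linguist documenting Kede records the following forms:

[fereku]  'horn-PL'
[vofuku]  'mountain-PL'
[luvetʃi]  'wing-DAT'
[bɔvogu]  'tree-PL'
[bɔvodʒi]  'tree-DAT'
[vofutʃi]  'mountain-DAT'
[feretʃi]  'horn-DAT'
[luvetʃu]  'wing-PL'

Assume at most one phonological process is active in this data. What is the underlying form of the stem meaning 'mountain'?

/vofuk/

'mountain' shows [k] ~ [tʃ] at the end of the stem ([vofuku] vs [vofutʃi]).
If /tʃ/ were underlying and a rule turned it into [k] before the PL suffix, 'wing' would also alternate; but it has [tʃ] in both [luvetʃu] and [luvetʃi].
The underlying segment must be /k/; /k/ and /g/ become palato-alveolar [tʃ] and [dʒ] before a front vowel, yielding [tʃ] there.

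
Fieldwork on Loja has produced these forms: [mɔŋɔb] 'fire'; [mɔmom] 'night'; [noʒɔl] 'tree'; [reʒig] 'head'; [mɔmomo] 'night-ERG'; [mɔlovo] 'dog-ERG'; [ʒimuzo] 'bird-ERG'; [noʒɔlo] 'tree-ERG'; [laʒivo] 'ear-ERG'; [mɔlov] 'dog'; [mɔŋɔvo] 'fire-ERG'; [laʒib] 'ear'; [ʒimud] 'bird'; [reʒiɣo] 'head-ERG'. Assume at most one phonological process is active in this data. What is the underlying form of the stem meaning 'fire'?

/mɔŋɔb/

In [mɔŋɔb] and [mɔŋɔvo] the final segment of 'fire' alternates: [b] ~ [v].
Compare 'dog', with invariant [v] in [mɔlov] and [mɔlovo]: an analysis with underlying /v/ and a rule producing [b] in isolation would wrongly predict alternation here too.
The alternation reflects intervocalic spirantization: voiced stops become fricatives between vowels. /b/ is underlying.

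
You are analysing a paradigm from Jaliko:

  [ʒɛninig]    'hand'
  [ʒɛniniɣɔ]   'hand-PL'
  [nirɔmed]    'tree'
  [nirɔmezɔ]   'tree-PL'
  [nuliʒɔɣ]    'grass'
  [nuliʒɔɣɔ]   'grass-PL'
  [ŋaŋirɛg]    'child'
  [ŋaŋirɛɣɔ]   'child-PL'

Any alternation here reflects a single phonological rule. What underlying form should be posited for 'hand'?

'hand' shows [g] ~ [ɣ] at the end of the stem ([ʒɛninig] vs [ʒɛniniɣɔ]).
The stem 'grass' ([nuliʒɔɣ], [nuliʒɔɣɔ]) shows [ɣ] unchanged in both environments, so [ɣ] cannot be basic with [g] derived in isolation.
Therefore /g/ is basic and [ɣ] is derived by intervocalic spirantization (voiced stops become fricatives between vowels).

/ʒɛninig/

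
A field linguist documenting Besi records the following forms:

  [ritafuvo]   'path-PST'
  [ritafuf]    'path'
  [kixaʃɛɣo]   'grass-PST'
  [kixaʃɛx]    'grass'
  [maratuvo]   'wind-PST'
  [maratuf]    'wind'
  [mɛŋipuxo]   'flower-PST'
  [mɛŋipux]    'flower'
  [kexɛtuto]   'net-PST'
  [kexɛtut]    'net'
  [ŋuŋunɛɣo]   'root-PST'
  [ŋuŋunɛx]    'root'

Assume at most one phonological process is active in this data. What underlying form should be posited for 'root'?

'root' shows [ɣ] ~ [x] at the end of the stem ([ŋuŋunɛɣo] vs [ŋuŋunɛx]).
If /x/ were underlying and a rule turned it into [ɣ] before the PST suffix, 'flower' would also alternate; but it has [x] in both [mɛŋipuxo] and [mɛŋipux].
Therefore /ɣ/ is basic and [x] is derived by word-final obstruent devoicing (voiced obstruents become voiceless word-finally).
So 'root' = /ŋuŋunɛɣ/.

/ŋuŋunɛɣ/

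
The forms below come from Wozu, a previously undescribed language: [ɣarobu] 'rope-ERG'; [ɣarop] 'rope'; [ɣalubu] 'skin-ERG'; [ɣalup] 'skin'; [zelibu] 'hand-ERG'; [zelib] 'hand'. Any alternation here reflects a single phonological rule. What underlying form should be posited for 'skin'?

/ɣalup/

The stem for 'skin' ends in [b] in [ɣalubu] but [p] in [ɣalup].
The stem 'hand' ([zelibu], [zelib]) shows [b] unchanged in both environments, so [b] cannot be basic with [p] derived in isolation.
The underlying segment must be /p/; voiceless stops become voiced between vowels, yielding [b] there.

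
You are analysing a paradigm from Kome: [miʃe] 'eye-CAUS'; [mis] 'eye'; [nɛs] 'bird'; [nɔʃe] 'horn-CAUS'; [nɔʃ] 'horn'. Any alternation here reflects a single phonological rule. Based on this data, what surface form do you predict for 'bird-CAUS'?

In [miʃe] and [mis] the final segment of 'eye' alternates: [ʃ] ~ [s].
But 'horn' keeps [ʃ] in both environments ([nɔʃe], [nɔʃ]), so there is no rule changing /ʃ/ to [s] in isolation.
So /s/ is underlying, and a rule of palatalization before a front vowel — /s/ becomes palato-alveolar [ʃ] before a front vowel — gives [ʃ].
From [nɛs] the stem 'bird' is /nɛs/; before a front vowel this yields [nɛʃe].

[nɛʃe]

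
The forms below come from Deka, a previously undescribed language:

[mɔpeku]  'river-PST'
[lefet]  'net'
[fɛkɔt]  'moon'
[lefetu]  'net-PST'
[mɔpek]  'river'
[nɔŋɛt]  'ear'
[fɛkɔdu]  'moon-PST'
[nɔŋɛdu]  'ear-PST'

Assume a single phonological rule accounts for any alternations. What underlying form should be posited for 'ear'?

/nɔŋɛd/

The stem for 'ear' ends in [t] in [nɔŋɛt] but [d] in [nɔŋɛdu].
Compare 'net', with invariant [t] in [lefet] and [lefetu]: an analysis with underlying /t/ and a rule producing [d] before the PST suffix would wrongly predict alternation here too.
The alternation reflects word-final obstruent devoicing: voiced obstruents become voiceless word-finally. /d/ is underlying.
So 'ear' = /nɔŋɛd/.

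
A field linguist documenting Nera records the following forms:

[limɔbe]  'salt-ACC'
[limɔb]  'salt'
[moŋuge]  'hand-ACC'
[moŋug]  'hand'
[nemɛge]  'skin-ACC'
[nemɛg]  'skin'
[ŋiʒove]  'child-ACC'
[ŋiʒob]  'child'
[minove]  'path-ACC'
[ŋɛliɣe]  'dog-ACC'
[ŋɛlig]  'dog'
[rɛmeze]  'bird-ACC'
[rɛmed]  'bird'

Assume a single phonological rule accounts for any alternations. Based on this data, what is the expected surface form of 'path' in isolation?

[minob]

In [ŋiʒove] and [ŋiʒob] the final segment of 'child' alternates: [v] ~ [b].
Compare 'salt', with invariant [b] in [limɔbe] and [limɔb]: an analysis with underlying /b/ and a rule producing [v] before the ACC suffix would wrongly predict alternation here too.
The underlying segment must be /v/; voiced fricatives become stops word-finally, yielding [b] there.
The one attested form of 'path', [minove], shows underlying /minov/. Applying the same rule word-finally gives [minob].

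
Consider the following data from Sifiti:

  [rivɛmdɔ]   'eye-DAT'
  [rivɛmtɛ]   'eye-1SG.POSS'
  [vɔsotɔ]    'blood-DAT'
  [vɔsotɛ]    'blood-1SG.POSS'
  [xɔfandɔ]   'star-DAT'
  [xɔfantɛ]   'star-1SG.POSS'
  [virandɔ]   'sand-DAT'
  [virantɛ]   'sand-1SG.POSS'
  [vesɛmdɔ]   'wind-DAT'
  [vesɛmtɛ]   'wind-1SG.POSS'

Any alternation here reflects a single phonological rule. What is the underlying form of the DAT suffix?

/-dɔ/

The DAT morpheme has two allomorphs, [-dɔ] and [-tɔ].
By contrast the 1SG.POSS suffix keeps its initial [t] throughout — that segment must be underlying.
So the underlying form is /-dɔ/, and voiced stops become voiceless after a vowel.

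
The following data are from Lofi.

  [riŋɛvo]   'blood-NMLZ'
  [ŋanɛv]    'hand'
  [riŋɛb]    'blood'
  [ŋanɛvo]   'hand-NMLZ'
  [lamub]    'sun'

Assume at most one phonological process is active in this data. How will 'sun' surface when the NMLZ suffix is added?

The stem for 'blood' ends in [b] in [riŋɛb] but [v] in [riŋɛvo].
The stem 'hand' ([ŋanɛv], [ŋanɛvo]) shows [v] unchanged in both environments, so [v] cannot be basic with [b] derived in isolation.
So /b/ is underlying, and a rule of intervocalic spirantization — voiced stops become fricatives between vowels — gives [v].
The one attested form of 'sun', [lamub], shows underlying /lamub/. Applying the same rule between vowels gives [lamuvo].

[lamuvo]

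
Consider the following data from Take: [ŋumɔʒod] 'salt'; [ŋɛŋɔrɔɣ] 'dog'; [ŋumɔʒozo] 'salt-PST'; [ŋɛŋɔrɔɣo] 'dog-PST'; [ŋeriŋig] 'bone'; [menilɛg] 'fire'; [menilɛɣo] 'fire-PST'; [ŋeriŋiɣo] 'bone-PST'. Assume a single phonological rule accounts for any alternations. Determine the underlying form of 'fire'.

/menilɛg/

The stem for 'fire' ends in [ɣ] in [menilɛɣo] but [g] in [menilɛg].
The stem 'dog' ([ŋɛŋɔrɔɣo], [ŋɛŋɔrɔɣ]) shows [ɣ] unchanged in both environments, so [ɣ] cannot be basic with [g] derived in isolation.
Therefore /g/ is basic and [ɣ] is derived by intervocalic spirantization (voiced stops become fricatives between vowels).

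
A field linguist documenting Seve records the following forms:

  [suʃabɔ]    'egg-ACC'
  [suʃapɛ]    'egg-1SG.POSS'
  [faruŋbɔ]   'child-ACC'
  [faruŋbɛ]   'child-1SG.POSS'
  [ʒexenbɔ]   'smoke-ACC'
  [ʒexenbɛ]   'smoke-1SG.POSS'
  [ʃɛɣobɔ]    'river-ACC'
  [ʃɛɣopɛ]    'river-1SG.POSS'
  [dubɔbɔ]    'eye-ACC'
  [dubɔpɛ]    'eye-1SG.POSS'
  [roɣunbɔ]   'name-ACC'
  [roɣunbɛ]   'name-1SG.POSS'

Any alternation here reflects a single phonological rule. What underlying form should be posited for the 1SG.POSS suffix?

The 1SG.POSS morpheme has two allomorphs, [-bɛ] and [-pɛ].
By contrast the ACC suffix keeps its initial [b] throughout — that segment must be underlying.
So the underlying form is /-pɛ/, and voiceless stops become voiced after a nasal.

/-pɛ/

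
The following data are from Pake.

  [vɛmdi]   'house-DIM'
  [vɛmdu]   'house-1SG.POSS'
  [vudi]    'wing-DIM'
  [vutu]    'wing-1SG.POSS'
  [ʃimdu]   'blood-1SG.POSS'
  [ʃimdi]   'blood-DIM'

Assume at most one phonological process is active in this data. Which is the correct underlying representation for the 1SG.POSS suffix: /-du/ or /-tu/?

/-tu/

The 1SG.POSS morpheme has two allomorphs, [-du] and [-tu].
The DIM suffix, which begins with [d], is invariant after every stem; so [d] is not altered by any rule here.
The 1SG.POSS suffix is therefore /-tu/ underlyingly, with post-nasal voicing: voiceless stops become voiced after a nasal.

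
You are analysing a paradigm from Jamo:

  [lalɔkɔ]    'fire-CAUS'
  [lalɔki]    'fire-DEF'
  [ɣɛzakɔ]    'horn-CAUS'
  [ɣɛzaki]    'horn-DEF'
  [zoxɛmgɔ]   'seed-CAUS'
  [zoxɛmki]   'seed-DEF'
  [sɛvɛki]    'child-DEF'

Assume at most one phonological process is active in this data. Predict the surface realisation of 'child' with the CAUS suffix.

[sɛvɛkɔ]

The CAUS morpheme has two allomorphs, [-gɔ] and [-kɔ].
The DEF suffix, which begins with [k], is invariant after every stem; so [k] is not altered by any rule here.
So the underlying form is /-gɔ/, and voiced stops become voiceless after a vowel.
After 'child', which ends in a vowel, the suffix surfaces as [-kɔ], giving [sɛvɛkɔ].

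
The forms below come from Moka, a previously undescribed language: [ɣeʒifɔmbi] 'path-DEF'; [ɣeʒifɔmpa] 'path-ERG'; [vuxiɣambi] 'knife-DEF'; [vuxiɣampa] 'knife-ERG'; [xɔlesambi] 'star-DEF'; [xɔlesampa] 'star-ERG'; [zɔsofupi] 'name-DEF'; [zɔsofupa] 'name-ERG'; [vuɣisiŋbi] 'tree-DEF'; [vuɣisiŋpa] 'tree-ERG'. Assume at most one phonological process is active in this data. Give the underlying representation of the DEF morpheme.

The DEF morpheme has two allomorphs, [-bi] and [-pi].
The ERG suffix, which begins with [p], is invariant after every stem; so [p] is not altered by any rule here.
The DEF suffix is therefore /-bi/ underlyingly, with post-vocalic devoicing: voiced stops become voiceless after a vowel.

/-bi/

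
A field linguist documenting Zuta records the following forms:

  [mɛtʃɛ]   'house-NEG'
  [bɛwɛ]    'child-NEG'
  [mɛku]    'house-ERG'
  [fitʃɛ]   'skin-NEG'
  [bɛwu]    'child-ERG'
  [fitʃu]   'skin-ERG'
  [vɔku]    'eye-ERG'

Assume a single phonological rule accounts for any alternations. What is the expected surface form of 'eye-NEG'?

The stem for 'house' ends in [k] in [mɛku] but [tʃ] in [mɛtʃɛ].
But 'skin' keeps [tʃ] in both environments ([fitʃu], [fitʃɛ]), so there is no rule changing /tʃ/ to [k] before the ERG suffix.
So /k/ is underlying, and a rule of palatalization before a front vowel — /k/ becomes palato-alveolar [tʃ] before a front vowel — gives [tʃ].
The one attested form of 'eye', [vɔku], shows underlying /vɔk/. Applying the same rule before a front vowel gives [vɔtʃɛ].

[vɔtʃɛ]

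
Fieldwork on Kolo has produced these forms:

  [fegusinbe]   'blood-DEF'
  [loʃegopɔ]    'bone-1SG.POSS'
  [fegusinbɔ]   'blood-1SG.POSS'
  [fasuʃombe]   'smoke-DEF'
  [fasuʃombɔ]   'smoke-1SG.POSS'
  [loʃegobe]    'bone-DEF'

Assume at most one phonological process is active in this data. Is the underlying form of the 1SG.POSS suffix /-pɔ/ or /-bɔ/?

/-pɔ/

The 1SG.POSS suffix surfaces as [-bɔ] and [-pɔ], depending on the final segment of the stem.
The DEF suffix, which begins with [b], is invariant after every stem; so [b] is not altered by any rule here.
The 1SG.POSS suffix is therefore /-pɔ/ underlyingly, with post-nasal voicing: voiceless stops become voiced after a nasal.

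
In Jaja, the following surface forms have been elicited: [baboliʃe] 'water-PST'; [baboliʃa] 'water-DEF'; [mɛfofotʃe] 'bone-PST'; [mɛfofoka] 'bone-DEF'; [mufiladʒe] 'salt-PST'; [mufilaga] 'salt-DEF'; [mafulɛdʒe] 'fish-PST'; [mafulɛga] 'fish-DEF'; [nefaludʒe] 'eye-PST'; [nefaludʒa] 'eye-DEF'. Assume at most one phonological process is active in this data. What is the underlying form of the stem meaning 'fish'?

/mafulɛg/

In [mafulɛdʒe] and [mafulɛga] the final segment of 'fish' alternates: [dʒ] ~ [g].
The stem 'eye' ([nefaludʒe], [nefaludʒa]) shows [dʒ] unchanged in both environments, so [dʒ] cannot be basic with [g] derived before the DEF suffix.
So /g/ is underlying, and a rule of palatalization before a front vowel — /k/ and /g/ become palato-alveolar [tʃ] and [dʒ] before a front vowel — gives [dʒ].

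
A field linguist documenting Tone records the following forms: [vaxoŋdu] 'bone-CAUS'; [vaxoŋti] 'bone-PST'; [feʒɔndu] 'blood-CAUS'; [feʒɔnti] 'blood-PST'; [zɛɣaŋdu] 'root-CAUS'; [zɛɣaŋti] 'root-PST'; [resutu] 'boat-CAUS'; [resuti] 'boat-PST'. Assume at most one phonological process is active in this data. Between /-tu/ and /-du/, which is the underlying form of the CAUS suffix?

/-du/

The CAUS suffix surfaces as [-du] and [-tu], depending on the final segment of the stem.
The PST suffix, which begins with [t], is invariant after every stem; so [t] is not altered by any rule here.
So the underlying form is /-du/, and voiced stops become voiceless after a vowel.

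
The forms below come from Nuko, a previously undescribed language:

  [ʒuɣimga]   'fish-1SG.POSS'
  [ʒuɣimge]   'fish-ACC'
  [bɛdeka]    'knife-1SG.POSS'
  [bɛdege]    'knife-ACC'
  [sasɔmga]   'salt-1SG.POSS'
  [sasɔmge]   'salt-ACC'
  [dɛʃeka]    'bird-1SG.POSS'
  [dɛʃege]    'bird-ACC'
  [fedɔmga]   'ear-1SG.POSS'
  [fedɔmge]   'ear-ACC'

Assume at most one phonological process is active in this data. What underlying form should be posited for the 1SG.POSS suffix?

The 1SG.POSS suffix surfaces as [-ga] and [-ka], depending on the final segment of the stem.
The ACC suffix, which begins with [g], is invariant after every stem; so [g] is not altered by any rule here.
The 1SG.POSS suffix is therefore /-ka/ underlyingly, with post-nasal voicing: voiceless stops become voiced after a nasal.

/-ka/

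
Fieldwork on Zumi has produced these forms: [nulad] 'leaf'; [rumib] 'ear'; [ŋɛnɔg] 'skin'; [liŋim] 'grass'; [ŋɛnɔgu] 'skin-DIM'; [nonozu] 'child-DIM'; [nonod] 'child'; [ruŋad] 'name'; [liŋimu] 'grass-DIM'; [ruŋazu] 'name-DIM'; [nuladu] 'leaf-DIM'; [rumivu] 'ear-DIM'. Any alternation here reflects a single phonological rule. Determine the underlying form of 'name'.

/ruŋaz/

The root 'name' surfaces as [ruŋazu] and [ruŋad], with a stem-final [z] ~ [d] alternation.
If /d/ were underlying and a rule turned it into [z] before the DIM suffix, 'leaf' would also alternate; but it has [d] in both [nuladu] and [nulad].
So /z/ is underlying, and a rule of word-final hardening — voiced fricatives become stops word-finally — gives [d].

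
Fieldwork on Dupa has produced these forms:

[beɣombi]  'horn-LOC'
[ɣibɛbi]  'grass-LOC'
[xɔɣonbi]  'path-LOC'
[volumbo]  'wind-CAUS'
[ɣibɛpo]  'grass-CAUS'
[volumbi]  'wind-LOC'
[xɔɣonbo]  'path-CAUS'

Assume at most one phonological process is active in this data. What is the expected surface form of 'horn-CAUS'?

[beɣombo]

The CAUS morpheme has two allomorphs, [-bo] and [-po].
The LOC suffix, which begins with [b], is invariant after every stem; so [b] is not altered by any rule here.
The CAUS suffix is therefore /-po/ underlyingly, with post-nasal voicing: voiceless stops become voiced after a nasal.
After 'horn', which ends in a nasal, the suffix surfaces as [-bo], giving [beɣombo].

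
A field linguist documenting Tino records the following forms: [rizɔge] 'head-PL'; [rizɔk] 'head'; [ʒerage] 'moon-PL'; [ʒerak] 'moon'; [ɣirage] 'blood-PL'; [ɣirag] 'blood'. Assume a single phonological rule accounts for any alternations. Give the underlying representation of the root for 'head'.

/rizɔk/

The root 'head' surfaces as [rizɔge] and [rizɔk], with a stem-final [g] ~ [k] alternation.
The stem 'blood' ([ɣirage], [ɣirag]) shows [g] unchanged in both environments, so [g] cannot be basic with [k] derived in isolation.
The underlying segment must be /k/; voiceless stops become voiced between vowels, yielding [g] there.
Hence 'head' is /rizɔk/ underlyingly.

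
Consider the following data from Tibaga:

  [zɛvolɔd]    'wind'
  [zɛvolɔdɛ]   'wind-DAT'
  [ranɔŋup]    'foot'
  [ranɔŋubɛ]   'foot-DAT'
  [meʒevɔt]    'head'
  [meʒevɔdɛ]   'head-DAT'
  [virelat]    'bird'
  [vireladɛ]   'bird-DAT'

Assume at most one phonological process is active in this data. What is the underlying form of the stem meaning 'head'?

/meʒevɔt/

The root 'head' surfaces as [meʒevɔt] and [meʒevɔdɛ], with a stem-final [t] ~ [d] alternation.
Compare 'wind', with invariant [d] in [zɛvolɔd] and [zɛvolɔdɛ]: an analysis with underlying /d/ and a rule producing [t] in isolation would wrongly predict alternation here too.
So /t/ is underlying, and a rule of intervocalic voicing — voiceless stops become voiced between vowels — gives [d].
So 'head' = /meʒevɔt/.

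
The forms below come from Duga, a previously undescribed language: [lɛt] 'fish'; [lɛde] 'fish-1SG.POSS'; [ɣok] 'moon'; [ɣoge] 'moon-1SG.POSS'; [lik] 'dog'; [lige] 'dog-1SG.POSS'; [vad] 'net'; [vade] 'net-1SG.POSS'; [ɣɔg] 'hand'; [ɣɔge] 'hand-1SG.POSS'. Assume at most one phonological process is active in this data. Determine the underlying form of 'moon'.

/ɣok/

The stem for 'moon' ends in [k] in [ɣok] but [g] in [ɣoge].
Compare 'hand', with invariant [g] in [ɣɔg] and [ɣɔge]: an analysis with underlying /g/ and a rule producing [k] in isolation would wrongly predict alternation here too.
The alternation reflects intervocalic voicing: voiceless stops become voiced between vowels. /k/ is underlying.
Hence 'moon' is /ɣok/ underlyingly.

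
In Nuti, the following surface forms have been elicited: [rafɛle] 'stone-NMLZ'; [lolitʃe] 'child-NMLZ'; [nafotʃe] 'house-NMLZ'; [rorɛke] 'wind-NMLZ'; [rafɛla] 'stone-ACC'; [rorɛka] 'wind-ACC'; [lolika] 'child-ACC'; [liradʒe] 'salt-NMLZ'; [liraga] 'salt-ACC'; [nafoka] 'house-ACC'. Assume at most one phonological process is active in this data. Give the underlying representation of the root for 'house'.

/nafotʃ/

The root 'house' surfaces as [nafoka] and [nafotʃe], with a stem-final [k] ~ [tʃ] alternation.
If /k/ were underlying and a rule turned it into [tʃ] before the NMLZ suffix, 'wind' would also alternate; but it has [k] in both [rorɛka] and [rorɛke].
The alternation reflects depalatalization: palato-alveolar /tʃ/ and /dʒ/ become [k] and [g] when no front vowel follows. /tʃ/ is underlying.
Hence 'house' is /nafotʃ/ underlyingly.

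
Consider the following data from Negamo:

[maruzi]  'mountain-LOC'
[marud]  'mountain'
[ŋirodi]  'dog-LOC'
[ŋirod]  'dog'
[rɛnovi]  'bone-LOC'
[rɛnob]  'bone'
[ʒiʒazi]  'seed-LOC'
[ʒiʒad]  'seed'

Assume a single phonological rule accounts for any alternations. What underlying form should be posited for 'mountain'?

'mountain' shows [z] ~ [d] at the end of the stem ([maruzi] vs [marud]).
The stem 'dog' ([ŋirodi], [ŋirod]) shows [d] unchanged in both environments, so [d] cannot be basic with [z] derived before the LOC suffix.
The alternation reflects word-final hardening: voiced fricatives become stops word-finally. /z/ is underlying.

/maruz/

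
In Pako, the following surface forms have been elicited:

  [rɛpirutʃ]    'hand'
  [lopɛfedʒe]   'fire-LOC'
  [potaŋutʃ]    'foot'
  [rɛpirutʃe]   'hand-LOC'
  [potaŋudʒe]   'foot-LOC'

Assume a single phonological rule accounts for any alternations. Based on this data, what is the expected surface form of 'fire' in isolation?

The root 'foot' surfaces as [potaŋutʃ] and [potaŋudʒe], with a stem-final [tʃ] ~ [dʒ] alternation.
But 'hand' keeps [tʃ] in both environments ([rɛpirutʃ], [rɛpirutʃe]), so there is no rule changing /tʃ/ to [dʒ] before the LOC suffix.
So /dʒ/ is underlying, and a rule of word-final obstruent devoicing — voiced obstruents become voiceless word-finally — gives [tʃ].
From [lopɛfedʒe] the stem 'fire' is /lopɛfedʒ/; word-finally this yields [lopɛfetʃ].

[lopɛfetʃ]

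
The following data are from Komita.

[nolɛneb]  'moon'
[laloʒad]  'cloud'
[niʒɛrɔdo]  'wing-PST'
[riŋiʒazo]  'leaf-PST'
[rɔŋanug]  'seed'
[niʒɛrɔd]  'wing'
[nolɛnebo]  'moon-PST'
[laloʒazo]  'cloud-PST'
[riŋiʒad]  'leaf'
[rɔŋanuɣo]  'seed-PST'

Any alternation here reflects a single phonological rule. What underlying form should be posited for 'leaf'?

/riŋiʒaz/

The stem for 'leaf' ends in [z] in [riŋiʒazo] but [d] in [riŋiʒad].
The stem 'wing' ([niʒɛrɔdo], [niʒɛrɔd]) shows [d] unchanged in both environments, so [d] cannot be basic with [z] derived before the PST suffix.
The alternation reflects word-final hardening: voiced fricatives become stops word-finally. /z/ is underlying.
The underlying form of 'leaf' is therefore /riŋiʒaz/.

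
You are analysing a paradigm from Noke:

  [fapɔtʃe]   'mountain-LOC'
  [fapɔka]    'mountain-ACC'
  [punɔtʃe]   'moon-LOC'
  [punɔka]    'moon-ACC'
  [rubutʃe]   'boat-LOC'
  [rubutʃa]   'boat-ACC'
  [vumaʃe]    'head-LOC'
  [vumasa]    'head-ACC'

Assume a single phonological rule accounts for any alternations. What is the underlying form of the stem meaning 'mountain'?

'mountain' shows [tʃ] ~ [k] at the end of the stem ([fapɔtʃe] vs [fapɔka]).
If /tʃ/ were underlying and a rule turned it into [k] before the ACC suffix, 'boat' would also alternate; but it has [tʃ] in both [rubutʃe] and [rubutʃa].
So /k/ is underlying, and a rule of palatalization before a front vowel — /k/ and /s/ become palato-alveolar [tʃ] and [ʃ] before a front vowel — gives [tʃ].

/fapɔk/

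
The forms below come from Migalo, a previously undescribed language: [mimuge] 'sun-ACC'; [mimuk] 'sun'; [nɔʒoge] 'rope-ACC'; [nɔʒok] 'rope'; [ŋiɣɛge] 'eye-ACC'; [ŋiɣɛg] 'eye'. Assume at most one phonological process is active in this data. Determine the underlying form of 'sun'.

/mimuk/

In [mimuge] and [mimuk] the final segment of 'sun' alternates: [g] ~ [k].
Compare 'eye', with invariant [g] in [ŋiɣɛge] and [ŋiɣɛg]: an analysis with underlying /g/ and a rule producing [k] in isolation would wrongly predict alternation here too.
The alternation reflects intervocalic voicing: voiceless stops become voiced between vowels. /k/ is underlying.
Hence 'sun' is /mimuk/ underlyingly.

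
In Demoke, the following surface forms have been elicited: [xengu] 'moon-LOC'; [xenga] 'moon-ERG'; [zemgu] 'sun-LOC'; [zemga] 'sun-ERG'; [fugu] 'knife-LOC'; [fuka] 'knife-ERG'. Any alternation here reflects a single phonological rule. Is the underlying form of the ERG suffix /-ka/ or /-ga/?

/-ka/

The ERG morpheme has two allomorphs, [-ga] and [-ka].
By contrast the LOC suffix keeps its initial [g] throughout — that segment must be underlying.
So the underlying form is /-ka/, and voiceless stops become voiced after a nasal.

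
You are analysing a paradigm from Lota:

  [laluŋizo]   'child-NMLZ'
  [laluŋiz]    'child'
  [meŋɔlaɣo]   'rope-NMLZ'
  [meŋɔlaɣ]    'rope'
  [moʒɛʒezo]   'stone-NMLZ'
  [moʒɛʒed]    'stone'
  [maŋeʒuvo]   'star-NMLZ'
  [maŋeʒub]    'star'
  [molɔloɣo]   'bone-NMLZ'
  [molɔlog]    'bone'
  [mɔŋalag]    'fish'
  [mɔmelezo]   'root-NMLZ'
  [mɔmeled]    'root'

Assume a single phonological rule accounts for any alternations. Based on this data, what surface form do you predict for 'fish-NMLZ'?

The stem for 'bone' ends in [ɣ] in [molɔloɣo] but [g] in [molɔlog].
But 'rope' keeps [ɣ] in both environments ([meŋɔlaɣo], [meŋɔlaɣ]), so there is no rule changing /ɣ/ to [g] in isolation.
Therefore /g/ is basic and [ɣ] is derived by intervocalic spirantization (voiced stops become fricatives between vowels).
The one attested form of 'fish', [mɔŋalag], shows underlying /mɔŋalag/. Applying the same rule between vowels gives [mɔŋalaɣo].

[mɔŋalaɣo]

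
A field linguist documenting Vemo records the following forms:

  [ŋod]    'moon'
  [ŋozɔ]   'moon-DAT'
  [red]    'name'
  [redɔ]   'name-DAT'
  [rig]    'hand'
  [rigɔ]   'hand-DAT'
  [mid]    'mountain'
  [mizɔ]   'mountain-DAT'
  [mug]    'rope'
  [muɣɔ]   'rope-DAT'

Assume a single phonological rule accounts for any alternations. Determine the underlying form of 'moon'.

In [ŋod] and [ŋozɔ] the final segment of 'moon' alternates: [d] ~ [z].
If /d/ were underlying and a rule turned it into [z] before the DAT suffix, 'name' would also alternate; but it has [d] in both [red] and [redɔ].
The underlying segment must be /z/; voiced fricatives become stops word-finally, yielding [d] there.
So 'moon' = /ŋoz/.

/ŋoz/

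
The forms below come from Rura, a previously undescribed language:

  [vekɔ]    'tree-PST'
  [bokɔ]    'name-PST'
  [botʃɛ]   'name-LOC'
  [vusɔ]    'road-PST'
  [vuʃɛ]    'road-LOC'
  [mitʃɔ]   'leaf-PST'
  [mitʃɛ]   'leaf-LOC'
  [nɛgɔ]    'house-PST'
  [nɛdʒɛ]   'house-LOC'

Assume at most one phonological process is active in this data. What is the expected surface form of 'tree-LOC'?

[vetʃɛ]

In [bokɔ] and [botʃɛ] the final segment of 'name' alternates: [k] ~ [tʃ].
If /tʃ/ were underlying and a rule turned it into [k] before the PST suffix, 'leaf' would also alternate; but it has [tʃ] in both [mitʃɔ] and [mitʃɛ].
Therefore /k/ is basic and [tʃ] is derived by palatalization before a front vowel (/k/, /g/ and /s/ become palato-alveolar [tʃ], [dʒ] and [ʃ] before a front vowel).
From [vekɔ] the stem 'tree' is /vek/; before a front vowel this yields [vetʃɛ].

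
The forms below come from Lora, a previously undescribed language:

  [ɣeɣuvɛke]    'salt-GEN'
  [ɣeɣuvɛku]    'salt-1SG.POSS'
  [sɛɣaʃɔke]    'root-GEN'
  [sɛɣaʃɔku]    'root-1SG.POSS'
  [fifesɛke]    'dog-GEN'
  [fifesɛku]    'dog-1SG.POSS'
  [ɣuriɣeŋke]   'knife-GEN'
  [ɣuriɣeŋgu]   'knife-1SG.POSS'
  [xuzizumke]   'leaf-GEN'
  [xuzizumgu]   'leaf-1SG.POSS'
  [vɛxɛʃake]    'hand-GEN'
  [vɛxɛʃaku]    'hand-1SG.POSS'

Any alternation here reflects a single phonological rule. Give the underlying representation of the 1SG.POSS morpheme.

/-gu/

The 1SG.POSS suffix surfaces as [-gu] and [-ku], depending on the final segment of the stem.
The GEN suffix, which begins with [k], is invariant after every stem; so [k] is not altered by any rule here.
So the underlying form is /-gu/, and voiced stops become voiceless after a vowel.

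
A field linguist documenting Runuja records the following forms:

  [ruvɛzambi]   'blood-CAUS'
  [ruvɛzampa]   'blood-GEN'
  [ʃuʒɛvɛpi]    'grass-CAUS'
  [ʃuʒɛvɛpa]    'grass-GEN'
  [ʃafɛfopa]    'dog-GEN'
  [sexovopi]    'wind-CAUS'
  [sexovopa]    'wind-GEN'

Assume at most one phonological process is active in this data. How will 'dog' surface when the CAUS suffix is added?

[ʃafɛfopi]

The CAUS suffix surfaces as [-bi] and [-pi], depending on the final segment of the stem.
The GEN suffix, which begins with [p], is invariant after every stem; so [p] is not altered by any rule here.
The CAUS suffix is therefore /-bi/ underlyingly, with post-vocalic devoicing: voiced stops become voiceless after a vowel.
After 'dog', which ends in a vowel, the suffix surfaces as [-pi], giving [ʃafɛfopi].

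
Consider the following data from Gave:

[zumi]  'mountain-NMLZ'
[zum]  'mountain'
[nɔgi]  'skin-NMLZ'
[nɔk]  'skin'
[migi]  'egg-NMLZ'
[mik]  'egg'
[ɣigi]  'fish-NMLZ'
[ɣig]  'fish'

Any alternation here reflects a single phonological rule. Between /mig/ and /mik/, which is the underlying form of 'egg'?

The root 'egg' surfaces as [migi] and [mik], with a stem-final [g] ~ [k] alternation.
The stem 'fish' ([ɣigi], [ɣig]) shows [g] unchanged in both environments, so [g] cannot be basic with [k] derived in isolation.
So /k/ is underlying, and a rule of intervocalic voicing — voiceless stops become voiced between vowels — gives [g].

/mik/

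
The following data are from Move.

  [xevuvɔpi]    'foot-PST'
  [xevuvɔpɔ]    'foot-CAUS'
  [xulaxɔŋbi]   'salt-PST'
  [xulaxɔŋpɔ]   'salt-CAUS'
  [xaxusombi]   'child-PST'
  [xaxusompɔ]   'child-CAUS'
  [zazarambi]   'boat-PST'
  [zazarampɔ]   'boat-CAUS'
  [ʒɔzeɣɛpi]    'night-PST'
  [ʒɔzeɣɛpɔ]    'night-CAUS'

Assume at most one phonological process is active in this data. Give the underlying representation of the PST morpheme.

The PST suffix surfaces as [-bi] and [-pi], depending on the final segment of the stem.
By contrast the CAUS suffix keeps its initial [p] throughout — that segment must be underlying.
So the underlying form is /-bi/, and voiced stops become voiceless after a vowel.

/-bi/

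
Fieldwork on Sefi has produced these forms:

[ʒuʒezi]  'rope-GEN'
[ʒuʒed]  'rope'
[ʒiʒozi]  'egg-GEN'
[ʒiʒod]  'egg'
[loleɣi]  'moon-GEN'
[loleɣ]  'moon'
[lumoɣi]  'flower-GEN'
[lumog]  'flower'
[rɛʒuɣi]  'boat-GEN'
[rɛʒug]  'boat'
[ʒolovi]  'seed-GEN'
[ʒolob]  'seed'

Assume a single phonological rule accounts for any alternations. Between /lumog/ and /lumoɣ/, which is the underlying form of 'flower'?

/lumog/

'flower' shows [ɣ] ~ [g] at the end of the stem ([lumoɣi] vs [lumog]).
If /ɣ/ were underlying and a rule turned it into [g] in isolation, 'moon' would also alternate; but it has [ɣ] in both [loleɣi] and [loleɣ].
Therefore /g/ is basic and [ɣ] is derived by intervocalic spirantization (voiced stops become fricatives between vowels).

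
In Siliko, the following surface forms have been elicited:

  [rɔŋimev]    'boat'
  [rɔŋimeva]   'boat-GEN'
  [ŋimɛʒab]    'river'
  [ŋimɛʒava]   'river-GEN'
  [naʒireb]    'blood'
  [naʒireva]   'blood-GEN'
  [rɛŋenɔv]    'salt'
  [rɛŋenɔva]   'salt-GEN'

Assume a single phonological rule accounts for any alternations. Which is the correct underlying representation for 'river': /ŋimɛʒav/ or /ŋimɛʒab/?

/ŋimɛʒab/

'river' shows [b] ~ [v] at the end of the stem ([ŋimɛʒab] vs [ŋimɛʒava]).
Compare 'boat', with invariant [v] in [rɔŋimev] and [rɔŋimeva]: an analysis with underlying /v/ and a rule producing [b] in isolation would wrongly predict alternation here too.
Therefore /b/ is basic and [v] is derived by intervocalic spirantization (voiced stops become fricatives between vowels).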